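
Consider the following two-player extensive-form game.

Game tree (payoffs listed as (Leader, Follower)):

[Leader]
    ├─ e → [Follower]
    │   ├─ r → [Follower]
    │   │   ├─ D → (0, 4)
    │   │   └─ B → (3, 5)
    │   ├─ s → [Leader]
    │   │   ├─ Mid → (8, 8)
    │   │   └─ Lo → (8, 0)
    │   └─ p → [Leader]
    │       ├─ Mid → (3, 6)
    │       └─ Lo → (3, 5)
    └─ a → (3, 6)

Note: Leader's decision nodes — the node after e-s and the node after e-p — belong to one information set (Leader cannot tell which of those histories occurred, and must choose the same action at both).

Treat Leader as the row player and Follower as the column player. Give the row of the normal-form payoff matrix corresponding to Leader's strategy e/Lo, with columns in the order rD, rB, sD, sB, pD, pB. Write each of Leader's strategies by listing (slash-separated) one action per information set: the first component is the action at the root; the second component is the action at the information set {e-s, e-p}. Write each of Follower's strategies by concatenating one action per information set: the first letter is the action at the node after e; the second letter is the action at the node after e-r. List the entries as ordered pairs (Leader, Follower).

(0,4) (3,5) (8,0) (8,0) (3,5) (3,5)

vs rD: Leader plays e → Follower plays r at [e] → Follower plays D at [e-r] → (0, 4)
vs rB: Leader plays e → Follower plays r at [e] → Follower plays B at [e-r] → (3, 5)
vs sD: Leader plays e → Follower plays s at [e] → Leader plays Lo at [e-s] → (8, 0)
vs sB: Leader plays e → Follower plays s at [e] → Leader plays Lo at [e-s] → (8, 0)
vs pD: Leader plays e → Follower plays p at [e] → Leader plays Lo at [e-p] → (3, 5)
vs pB: Leader plays e → Follower plays p at [e] → Leader plays Lo at [e-p] → (3, 5)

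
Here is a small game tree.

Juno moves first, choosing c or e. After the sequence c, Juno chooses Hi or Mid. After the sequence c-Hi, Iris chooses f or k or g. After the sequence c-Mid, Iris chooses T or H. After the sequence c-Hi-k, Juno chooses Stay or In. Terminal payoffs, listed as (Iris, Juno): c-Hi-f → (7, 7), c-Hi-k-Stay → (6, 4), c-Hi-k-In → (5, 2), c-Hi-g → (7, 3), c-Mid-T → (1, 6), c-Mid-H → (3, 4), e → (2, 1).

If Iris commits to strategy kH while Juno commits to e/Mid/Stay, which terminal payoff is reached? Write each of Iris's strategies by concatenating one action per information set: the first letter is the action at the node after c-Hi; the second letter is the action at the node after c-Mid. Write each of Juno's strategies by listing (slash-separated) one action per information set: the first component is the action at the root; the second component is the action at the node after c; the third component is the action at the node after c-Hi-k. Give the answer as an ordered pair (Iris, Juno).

Trace the play path from the root:
  Juno plays e
→ terminal payoff (2, 1).
(Iris's choice at the node after c-Hi is never reached on this path, so it doesn't affect the outcome.)

(2, 1)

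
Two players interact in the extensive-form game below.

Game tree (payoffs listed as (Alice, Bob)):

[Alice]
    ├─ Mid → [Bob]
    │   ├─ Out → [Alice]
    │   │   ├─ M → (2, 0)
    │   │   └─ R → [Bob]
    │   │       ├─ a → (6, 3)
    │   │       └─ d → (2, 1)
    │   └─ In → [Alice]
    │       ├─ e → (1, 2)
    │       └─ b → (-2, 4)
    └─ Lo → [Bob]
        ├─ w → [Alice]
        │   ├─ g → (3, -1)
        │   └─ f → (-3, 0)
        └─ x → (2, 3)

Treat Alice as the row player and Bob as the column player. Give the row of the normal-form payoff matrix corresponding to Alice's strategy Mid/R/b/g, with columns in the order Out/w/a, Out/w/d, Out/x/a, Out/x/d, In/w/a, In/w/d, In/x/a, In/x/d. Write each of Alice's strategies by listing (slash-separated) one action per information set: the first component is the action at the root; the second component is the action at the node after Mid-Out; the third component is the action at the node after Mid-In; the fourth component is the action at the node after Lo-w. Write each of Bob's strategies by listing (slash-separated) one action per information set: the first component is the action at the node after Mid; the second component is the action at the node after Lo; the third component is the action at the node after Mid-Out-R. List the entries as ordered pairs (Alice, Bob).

vs Out/w/a: Alice plays Mid → Bob plays Out at [Mid] → Alice plays R at [Mid-Out] → Bob plays a at [Mid-Out-R] → (6, 3)
vs Out/w/d: Alice plays Mid → Bob plays Out at [Mid] → Alice plays R at [Mid-Out] → Bob plays d at [Mid-Out-R] → (2, 1)
vs Out/x/a: Alice plays Mid → Bob plays Out at [Mid] → Alice plays R at [Mid-Out] → Bob plays a at [Mid-Out-R] → (6, 3)
vs Out/x/d: Alice plays Mid → Bob plays Out at [Mid] → Alice plays R at [Mid-Out] → Bob plays d at [Mid-Out-R] → (2, 1)
vs In/w/a: Alice plays Mid → Bob plays In at [Mid] → Alice plays b at [Mid-In] → (-2, 4)
vs In/w/d: Alice plays Mid → Bob plays In at [Mid] → Alice plays b at [Mid-In] → (-2, 4)
vs In/x/a: Alice plays Mid → Bob plays In at [Mid] → Alice plays b at [Mid-In] → (-2, 4)
vs In/x/d: Alice plays Mid → Bob plays In at [Mid] → Alice plays b at [Mid-In] → (-2, 4)

(6,3) (2,1) (6,3) (2,1) (-2,4) (-2,4) (-2,4) (-2,4)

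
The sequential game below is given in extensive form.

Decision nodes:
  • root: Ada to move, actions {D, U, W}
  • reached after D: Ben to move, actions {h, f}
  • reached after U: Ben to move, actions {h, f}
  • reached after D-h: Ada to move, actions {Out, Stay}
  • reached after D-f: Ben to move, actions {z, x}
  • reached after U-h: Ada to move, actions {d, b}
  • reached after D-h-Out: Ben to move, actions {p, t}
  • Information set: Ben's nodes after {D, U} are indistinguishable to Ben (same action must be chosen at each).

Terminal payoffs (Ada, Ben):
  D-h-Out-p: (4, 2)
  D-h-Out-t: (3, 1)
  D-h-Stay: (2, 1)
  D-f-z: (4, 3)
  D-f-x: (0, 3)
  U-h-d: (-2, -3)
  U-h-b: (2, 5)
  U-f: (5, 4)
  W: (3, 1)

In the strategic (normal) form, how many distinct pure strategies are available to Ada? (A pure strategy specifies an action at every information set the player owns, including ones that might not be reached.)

Ada owns the root with actions {D, U, W} — three choices.
Ada owns the node after D-h with actions {Out, Stay} — two choices.
Ada owns the node after U-h with actions {d, b} — two choices.
A pure strategy fixes one action at each information set independently, so the count is the product 3 × 2 × 2 = 12.

12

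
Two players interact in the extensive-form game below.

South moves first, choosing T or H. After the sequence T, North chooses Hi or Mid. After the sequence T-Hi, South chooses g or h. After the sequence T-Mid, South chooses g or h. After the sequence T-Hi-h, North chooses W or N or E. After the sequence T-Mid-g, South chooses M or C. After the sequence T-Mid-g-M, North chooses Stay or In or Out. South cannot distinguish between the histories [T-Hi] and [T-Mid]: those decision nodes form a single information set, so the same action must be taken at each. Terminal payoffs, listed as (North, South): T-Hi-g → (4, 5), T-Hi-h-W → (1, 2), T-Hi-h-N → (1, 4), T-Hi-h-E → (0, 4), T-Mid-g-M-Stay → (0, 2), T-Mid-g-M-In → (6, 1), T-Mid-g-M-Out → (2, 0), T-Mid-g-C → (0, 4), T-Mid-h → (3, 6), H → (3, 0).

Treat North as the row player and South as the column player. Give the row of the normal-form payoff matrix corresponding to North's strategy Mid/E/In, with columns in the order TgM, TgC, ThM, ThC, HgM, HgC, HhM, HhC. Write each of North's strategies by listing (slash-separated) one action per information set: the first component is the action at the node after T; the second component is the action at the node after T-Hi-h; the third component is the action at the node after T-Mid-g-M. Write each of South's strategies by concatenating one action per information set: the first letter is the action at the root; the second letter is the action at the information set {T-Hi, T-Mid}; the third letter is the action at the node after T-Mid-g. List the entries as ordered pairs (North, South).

(6,1) (0,4) (3,6) (3,6) (3,0) (3,0) (3,0) (3,0)

vs TgM: South plays T → North plays Mid at [T] → South plays g at [T-Mid] → South plays M at [T-Mid-g] → North plays In at [T-Mid-g-M] → (6, 1)
vs TgC: South plays T → North plays Mid at [T] → South plays g at [T-Mid] → South plays C at [T-Mid-g] → (0, 4)
vs ThM: South plays T → North plays Mid at [T] → South plays h at [T-Mid] → (3, 6)
vs ThC: South plays T → North plays Mid at [T] → South plays h at [T-Mid] → (3, 6)
vs HgM: South plays H → (3, 0)
vs HgC: South plays H → (3, 0)
vs HhM: South plays H → (3, 0)
vs HhC: South plays H → (3, 0)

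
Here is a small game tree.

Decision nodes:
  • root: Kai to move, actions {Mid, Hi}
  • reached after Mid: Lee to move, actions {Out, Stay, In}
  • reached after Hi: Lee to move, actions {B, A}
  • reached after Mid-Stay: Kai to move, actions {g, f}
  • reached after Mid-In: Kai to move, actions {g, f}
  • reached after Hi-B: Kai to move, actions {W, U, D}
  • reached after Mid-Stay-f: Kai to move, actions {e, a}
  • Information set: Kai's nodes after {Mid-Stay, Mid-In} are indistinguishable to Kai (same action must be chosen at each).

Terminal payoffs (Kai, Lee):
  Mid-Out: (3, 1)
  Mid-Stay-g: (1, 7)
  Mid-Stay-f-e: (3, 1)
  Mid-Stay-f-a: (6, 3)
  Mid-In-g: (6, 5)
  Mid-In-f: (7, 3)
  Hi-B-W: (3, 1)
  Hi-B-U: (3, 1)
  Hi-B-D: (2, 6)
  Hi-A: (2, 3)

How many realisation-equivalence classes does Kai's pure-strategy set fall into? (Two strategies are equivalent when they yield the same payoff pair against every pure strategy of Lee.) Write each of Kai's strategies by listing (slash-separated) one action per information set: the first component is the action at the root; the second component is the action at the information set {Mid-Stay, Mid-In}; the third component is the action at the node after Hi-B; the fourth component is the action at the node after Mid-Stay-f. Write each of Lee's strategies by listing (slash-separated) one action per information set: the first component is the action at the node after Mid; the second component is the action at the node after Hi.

Kai has 24 pure strategies: Mid/g/W/e, Mid/g/W/a, Mid/g/U/e, Mid/g/U/a, Mid/g/D/e, Mid/g/D/a, Mid/f/W/e, Mid/f/W/a, Mid/f/U/e, Mid/f/U/a, Mid/f/D/e, Mid/f/D/a, Hi/g/W/e, Hi/g/W/a, Hi/g/U/e, Hi/g/U/a, Hi/g/D/e, Hi/g/D/a, Hi/f/W/e, Hi/f/W/a, Hi/f/U/e, Hi/f/U/a, Hi/f/D/e, Hi/f/D/a. Columns: Out/B, Out/A, Stay/B, Stay/A, In/B, In/A.
{Mid/g/W/e, Mid/g/W/a, Mid/g/U/e, Mid/g/U/a, Mid/g/D/e, Mid/g/D/a} → row (3,1) (3,1) (1,7) (1,7) (6,5) (6,5)
{Mid/f/W/e, Mid/f/U/e, Mid/f/D/e} → row (3,1) (3,1) (3,1) (3,1) (7,3) (7,3)
{Mid/f/W/a, Mid/f/U/a, Mid/f/D/a} → row (3,1) (3,1) (6,3) (6,3) (7,3) (7,3)
{Hi/g/W/e, Hi/g/W/a, Hi/g/U/e, Hi/g/U/a, Hi/f/W/e, Hi/f/W/a, Hi/f/U/e, Hi/f/U/a} → row (3,1) (2,3) (3,1) (2,3) (3,1) (2,3)
{Hi/g/D/e, Hi/g/D/a, Hi/f/D/e, Hi/f/D/a} → row (2,6) (2,3) (2,6) (2,3) (2,6) (2,3)
That's 5 distinct rows out of 24 strategies.

5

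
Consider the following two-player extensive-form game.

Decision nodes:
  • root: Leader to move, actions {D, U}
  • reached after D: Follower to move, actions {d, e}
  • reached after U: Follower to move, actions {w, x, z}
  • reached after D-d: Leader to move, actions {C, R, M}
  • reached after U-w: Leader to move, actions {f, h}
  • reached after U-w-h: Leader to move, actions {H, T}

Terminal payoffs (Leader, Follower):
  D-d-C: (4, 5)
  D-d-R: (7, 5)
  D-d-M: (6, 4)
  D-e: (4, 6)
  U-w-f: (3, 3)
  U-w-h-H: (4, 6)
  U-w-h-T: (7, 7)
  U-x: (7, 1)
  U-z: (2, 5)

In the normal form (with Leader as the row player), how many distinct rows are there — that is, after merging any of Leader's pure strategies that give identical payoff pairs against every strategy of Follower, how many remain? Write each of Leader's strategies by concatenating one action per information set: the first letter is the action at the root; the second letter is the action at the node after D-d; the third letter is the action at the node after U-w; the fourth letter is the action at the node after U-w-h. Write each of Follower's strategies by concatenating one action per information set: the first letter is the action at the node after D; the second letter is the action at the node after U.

6

Leader has 24 pure strategies: DCfH, DCfT, DChH, DChT, DRfH, DRfT, DRhH, DRhT, DMfH, DMfT, DMhH, DMhT, UCfH, UCfT, UChH, UChT, URfH, URfT, URhH, URhT, UMfH, UMfT, UMhH, UMhT. Columns: dw, dx, dz, ew, ex, ez.
{DCfH, DCfT, DChH, DChT} → row (4,5) (4,5) (4,5) (4,6) (4,6) (4,6)
{DRfH, DRfT, DRhH, DRhT} → row (7,5) (7,5) (7,5) (4,6) (4,6) (4,6)
{DMfH, DMfT, DMhH, DMhT} → row (6,4) (6,4) (6,4) (4,6) (4,6) (4,6)
{UCfH, UCfT, URfH, URfT, UMfH, UMfT} → row (3,3) (7,1) (2,5) (3,3) (7,1) (2,5)
{UChH, URhH, UMhH} → row (4,6) (7,1) (2,5) (4,6) (7,1) (2,5)
{UChT, URhT, UMhT} → row (7,7) (7,1) (2,5) (7,7) (7,1) (2,5)
That's 6 distinct rows out of 24 strategies.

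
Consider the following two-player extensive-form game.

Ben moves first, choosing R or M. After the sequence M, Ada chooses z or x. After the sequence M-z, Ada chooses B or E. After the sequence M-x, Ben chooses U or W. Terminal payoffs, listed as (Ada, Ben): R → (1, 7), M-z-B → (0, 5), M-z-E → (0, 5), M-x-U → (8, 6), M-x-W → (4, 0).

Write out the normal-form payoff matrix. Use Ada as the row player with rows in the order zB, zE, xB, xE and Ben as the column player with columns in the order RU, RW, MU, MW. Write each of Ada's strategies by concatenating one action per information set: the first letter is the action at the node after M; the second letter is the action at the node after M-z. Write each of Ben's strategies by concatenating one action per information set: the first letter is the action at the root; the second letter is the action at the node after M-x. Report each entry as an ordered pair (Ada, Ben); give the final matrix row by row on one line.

zB: (1,7) (1,7) (0,5) (0,5) | zE: (1,7) (1,7) (0,5) (0,5) | xB: (1,7) (1,7) (8,6) (4,0) | xE: (1,7) (1,7) (8,6) (4,0)

           RU       RW       MU       MW
  zB    (1,7)    (1,7)    (0,5)    (0,5)
  zE    (1,7)    (1,7)    (0,5)    (0,5)
  xB    (1,7)    (1,7)    (8,6)    (4,0)
  xE    (1,7)    (1,7)    (8,6)    (4,0)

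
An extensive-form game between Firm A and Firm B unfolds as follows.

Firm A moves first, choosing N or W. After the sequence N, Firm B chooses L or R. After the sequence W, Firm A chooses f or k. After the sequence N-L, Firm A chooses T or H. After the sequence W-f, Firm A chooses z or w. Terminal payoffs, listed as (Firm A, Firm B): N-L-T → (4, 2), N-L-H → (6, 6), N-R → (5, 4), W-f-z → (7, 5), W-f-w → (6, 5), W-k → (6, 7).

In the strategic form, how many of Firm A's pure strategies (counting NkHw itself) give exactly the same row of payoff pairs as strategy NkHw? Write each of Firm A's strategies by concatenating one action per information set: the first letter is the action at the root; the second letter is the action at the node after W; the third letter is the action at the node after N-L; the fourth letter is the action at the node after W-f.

Row for NkHw (columns L, R): (6,6) (5,4).
Under NkHw, Firm A's choice at the node after W and at the node after W-f can never be reached regardless of what Firm B does, so varying those choices leaves every outcome unchanged.
Holding the reachable choices fixed and varying the unreachable ones freely already gives 2 × 2 = 4 equivalent strategies.
No other strategy reproduces this row, so those 4 are the full class: NfHz, NfHw, NkHz, NkHw.

4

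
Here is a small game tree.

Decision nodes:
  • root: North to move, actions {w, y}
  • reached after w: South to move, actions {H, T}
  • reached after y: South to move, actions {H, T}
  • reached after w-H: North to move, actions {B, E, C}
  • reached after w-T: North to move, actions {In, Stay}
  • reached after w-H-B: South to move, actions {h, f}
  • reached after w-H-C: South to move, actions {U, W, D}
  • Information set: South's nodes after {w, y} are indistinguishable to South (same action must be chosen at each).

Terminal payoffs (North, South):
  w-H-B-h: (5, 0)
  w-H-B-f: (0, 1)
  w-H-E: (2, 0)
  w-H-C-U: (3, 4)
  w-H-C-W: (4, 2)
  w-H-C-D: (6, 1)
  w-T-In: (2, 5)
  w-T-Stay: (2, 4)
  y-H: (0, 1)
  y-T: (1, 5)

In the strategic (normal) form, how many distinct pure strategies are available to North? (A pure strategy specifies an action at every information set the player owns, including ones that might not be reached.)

North owns the root with actions {w, y} — two choices.
North owns the node after w-H with actions {B, E, C} — three choices.
North owns the node after w-T with actions {In, Stay} — two choices.
A pure strategy fixes one action at each information set independently, so the count is the product 2 × 3 × 2 = 12.
(For reference, South has 12 pure strategies, giving a 12×12 normal-form matrix.)

12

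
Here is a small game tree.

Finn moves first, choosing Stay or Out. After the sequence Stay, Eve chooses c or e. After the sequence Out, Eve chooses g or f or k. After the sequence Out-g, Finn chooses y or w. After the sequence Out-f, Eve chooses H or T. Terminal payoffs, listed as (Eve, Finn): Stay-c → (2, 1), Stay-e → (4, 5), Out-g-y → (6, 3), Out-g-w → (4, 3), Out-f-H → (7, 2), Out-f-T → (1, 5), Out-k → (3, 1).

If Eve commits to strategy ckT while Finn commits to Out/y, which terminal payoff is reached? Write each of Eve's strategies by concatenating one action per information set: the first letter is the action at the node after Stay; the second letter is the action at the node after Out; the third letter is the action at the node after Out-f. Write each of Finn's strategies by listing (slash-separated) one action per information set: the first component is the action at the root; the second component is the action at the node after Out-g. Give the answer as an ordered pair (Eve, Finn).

(3, 1)

Trace the play path from the root:
  Finn plays Out
  Eve plays k at [Out]
→ terminal payoff (3, 1).
(Eve's choice at the node after Stay is never reached on this path, so it doesn't affect the outcome.)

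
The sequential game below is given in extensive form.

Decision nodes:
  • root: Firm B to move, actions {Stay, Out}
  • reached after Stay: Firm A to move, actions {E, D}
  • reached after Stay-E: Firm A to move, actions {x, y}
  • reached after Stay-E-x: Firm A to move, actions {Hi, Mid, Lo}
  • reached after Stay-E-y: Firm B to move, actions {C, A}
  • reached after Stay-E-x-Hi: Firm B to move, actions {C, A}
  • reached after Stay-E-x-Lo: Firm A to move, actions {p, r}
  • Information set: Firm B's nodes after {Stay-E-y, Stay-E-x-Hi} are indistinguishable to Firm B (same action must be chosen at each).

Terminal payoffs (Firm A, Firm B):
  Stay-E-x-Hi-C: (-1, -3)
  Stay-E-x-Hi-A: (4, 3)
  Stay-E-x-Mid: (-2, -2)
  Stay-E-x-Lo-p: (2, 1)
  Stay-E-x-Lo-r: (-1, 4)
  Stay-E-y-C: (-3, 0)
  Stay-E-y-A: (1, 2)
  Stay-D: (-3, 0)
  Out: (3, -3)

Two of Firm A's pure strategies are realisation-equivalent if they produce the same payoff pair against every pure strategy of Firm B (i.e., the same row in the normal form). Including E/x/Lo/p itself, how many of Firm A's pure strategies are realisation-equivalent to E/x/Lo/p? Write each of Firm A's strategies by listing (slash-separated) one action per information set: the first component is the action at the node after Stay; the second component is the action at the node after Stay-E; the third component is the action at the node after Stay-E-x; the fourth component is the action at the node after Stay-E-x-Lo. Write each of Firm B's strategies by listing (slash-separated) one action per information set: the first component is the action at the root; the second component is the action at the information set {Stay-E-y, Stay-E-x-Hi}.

Row for E/x/Lo/p (columns Stay/C, Stay/A, Out/C, Out/A): (2,1) (2,1) (3,-3) (3,-3).
Every one of Firm A's information sets is on the play path for some reply by Firm B when Firm A follows E/x/Lo/p.
Changing the action at any of them therefore changes at least one column, so only E/x/Lo/p itself gives this row.

1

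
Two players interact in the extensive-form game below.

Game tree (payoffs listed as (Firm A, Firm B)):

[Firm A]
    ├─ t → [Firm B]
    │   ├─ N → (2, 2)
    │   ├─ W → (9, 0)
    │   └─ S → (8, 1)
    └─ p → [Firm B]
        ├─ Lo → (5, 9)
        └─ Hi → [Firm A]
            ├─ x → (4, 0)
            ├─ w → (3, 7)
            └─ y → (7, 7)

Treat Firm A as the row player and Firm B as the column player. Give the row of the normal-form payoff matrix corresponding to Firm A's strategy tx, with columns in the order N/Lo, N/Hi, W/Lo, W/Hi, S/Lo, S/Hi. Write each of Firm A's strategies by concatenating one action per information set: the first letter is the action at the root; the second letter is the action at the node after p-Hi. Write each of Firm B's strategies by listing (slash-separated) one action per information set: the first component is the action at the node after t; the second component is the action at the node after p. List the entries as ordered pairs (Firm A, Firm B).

vs N/Lo: Firm A plays t → Firm B plays N at [t] → (2, 2)
vs N/Hi: Firm A plays t → Firm B plays N at [t] → (2, 2)
vs W/Lo: Firm A plays t → Firm B plays W at [t] → (9, 0)
vs W/Hi: Firm A plays t → Firm B plays W at [t] → (9, 0)
vs S/Lo: Firm A plays t → Firm B plays S at [t] → (8, 1)
vs S/Hi: Firm A plays t → Firm B plays S at [t] → (8, 1)

(2,2) (2,2) (9,0) (9,0) (8,1) (8,1)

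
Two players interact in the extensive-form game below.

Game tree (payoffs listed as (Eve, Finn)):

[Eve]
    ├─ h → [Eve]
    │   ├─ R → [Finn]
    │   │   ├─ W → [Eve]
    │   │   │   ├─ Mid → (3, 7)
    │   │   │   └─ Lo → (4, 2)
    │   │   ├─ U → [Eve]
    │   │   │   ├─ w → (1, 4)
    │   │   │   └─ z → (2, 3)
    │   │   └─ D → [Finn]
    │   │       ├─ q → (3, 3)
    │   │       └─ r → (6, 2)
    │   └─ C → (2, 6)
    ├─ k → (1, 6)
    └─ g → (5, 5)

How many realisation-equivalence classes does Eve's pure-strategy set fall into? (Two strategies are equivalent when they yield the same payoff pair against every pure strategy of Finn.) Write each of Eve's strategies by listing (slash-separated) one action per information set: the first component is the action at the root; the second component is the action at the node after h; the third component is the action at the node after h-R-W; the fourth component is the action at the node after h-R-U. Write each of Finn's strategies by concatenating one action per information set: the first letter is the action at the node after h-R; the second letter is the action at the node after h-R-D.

Eve has 24 pure strategies: h/R/Mid/w, h/R/Mid/z, h/R/Lo/w, h/R/Lo/z, h/C/Mid/w, h/C/Mid/z, h/C/Lo/w, h/C/Lo/z, k/R/Mid/w, k/R/Mid/z, k/R/Lo/w, k/R/Lo/z, k/C/Mid/w, k/C/Mid/z, k/C/Lo/w, k/C/Lo/z, g/R/Mid/w, g/R/Mid/z, g/R/Lo/w, g/R/Lo/z, g/C/Mid/w, g/C/Mid/z, g/C/Lo/w, g/C/Lo/z. Columns: Wq, Wr, Uq, Ur, Dq, Dr.
{h/R/Mid/w} → row (3,7) (3,7) (1,4) (1,4) (3,3) (6,2)
{h/R/Mid/z} → row (3,7) (3,7) (2,3) (2,3) (3,3) (6,2)
{h/R/Lo/w} → row (4,2) (4,2) (1,4) (1,4) (3,3) (6,2)
{h/R/Lo/z} → row (4,2) (4,2) (2,3) (2,3) (3,3) (6,2)
{h/C/Mid/w, h/C/Mid/z, h/C/Lo/w, h/C/Lo/z} → row (2,6) (2,6) (2,6) (2,6) (2,6) (2,6)
{k/R/Mid/w, k/R/Mid/z, k/R/Lo/w, k/R/Lo/z, k/C/Mid/w, k/C/Mid/z, k/C/Lo/w, k/C/Lo/z} → row (1,6) (1,6) (1,6) (1,6) (1,6) (1,6)
{g/R/Mid/w, g/R/Mid/z, g/R/Lo/w, g/R/Lo/z, g/C/Mid/w, g/C/Mid/z, g/C/Lo/w, g/C/Lo/z} → row (5,5) (5,5) (5,5) (5,5) (5,5) (5,5)
That's 7 distinct rows out of 24 strategies.

7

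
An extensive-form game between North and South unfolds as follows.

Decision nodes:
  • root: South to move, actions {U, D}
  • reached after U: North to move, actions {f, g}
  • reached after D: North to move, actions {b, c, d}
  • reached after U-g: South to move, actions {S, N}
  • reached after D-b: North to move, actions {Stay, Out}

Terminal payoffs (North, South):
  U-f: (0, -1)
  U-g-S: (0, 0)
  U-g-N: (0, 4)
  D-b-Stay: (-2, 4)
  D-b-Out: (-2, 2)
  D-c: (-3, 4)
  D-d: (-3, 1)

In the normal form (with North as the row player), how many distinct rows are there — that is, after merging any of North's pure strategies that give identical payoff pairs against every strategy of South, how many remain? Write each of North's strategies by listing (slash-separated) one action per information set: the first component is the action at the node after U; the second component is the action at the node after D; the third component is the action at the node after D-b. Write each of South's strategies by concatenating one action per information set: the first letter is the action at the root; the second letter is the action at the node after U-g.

8

North has 12 pure strategies: f/b/Stay, f/b/Out, f/c/Stay, f/c/Out, f/d/Stay, f/d/Out, g/b/Stay, g/b/Out, g/c/Stay, g/c/Out, g/d/Stay, g/d/Out. Columns: US, UN, DS, DN.
{f/b/Stay} → row (0,-1) (0,-1) (-2,4) (-2,4)
{f/b/Out} → row (0,-1) (0,-1) (-2,2) (-2,2)
{f/c/Stay, f/c/Out} → row (0,-1) (0,-1) (-3,4) (-3,4)
{f/d/Stay, f/d/Out} → row (0,-1) (0,-1) (-3,1) (-3,1)
{g/b/Stay} → row (0,0) (0,4) (-2,4) (-2,4)
{g/b/Out} → row (0,0) (0,4) (-2,2) (-2,2)
{g/c/Stay, g/c/Out} → row (0,0) (0,4) (-3,4) (-3,4)
{g/d/Stay, g/d/Out} → row (0,0) (0,4) (-3,1) (-3,1)
That's 8 distinct rows out of 12 strategies.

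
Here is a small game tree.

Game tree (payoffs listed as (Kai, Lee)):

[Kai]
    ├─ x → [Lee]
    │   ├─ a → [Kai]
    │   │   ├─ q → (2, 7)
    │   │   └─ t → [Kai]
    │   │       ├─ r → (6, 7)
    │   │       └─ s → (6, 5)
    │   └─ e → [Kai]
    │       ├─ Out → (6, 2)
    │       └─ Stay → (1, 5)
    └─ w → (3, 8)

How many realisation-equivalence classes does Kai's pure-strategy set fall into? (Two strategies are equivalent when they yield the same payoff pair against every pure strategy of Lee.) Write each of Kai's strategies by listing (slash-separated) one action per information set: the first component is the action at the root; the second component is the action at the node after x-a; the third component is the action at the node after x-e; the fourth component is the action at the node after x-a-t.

7

Kai has 16 pure strategies: x/q/Out/r, x/q/Out/s, x/q/Stay/r, x/q/Stay/s, x/t/Out/r, x/t/Out/s, x/t/Stay/r, x/t/Stay/s, w/q/Out/r, w/q/Out/s, w/q/Stay/r, w/q/Stay/s, w/t/Out/r, w/t/Out/s, w/t/Stay/r, w/t/Stay/s. Columns: a, e.
{x/q/Out/r, x/q/Out/s} → row (2,7) (6,2)
{x/q/Stay/r, x/q/Stay/s} → row (2,7) (1,5)
{x/t/Out/r} → row (6,7) (6,2)
{x/t/Out/s} → row (6,5) (6,2)
{x/t/Stay/r} → row (6,7) (1,5)
{x/t/Stay/s} → row (6,5) (1,5)
{w/q/Out/r, w/q/Out/s, w/q/Stay/r, w/q/Stay/s, w/t/Out/r, w/t/Out/s, w/t/Stay/r, w/t/Stay/s} → row (3,8) (3,8)
That's 7 distinct rows out of 16 strategies.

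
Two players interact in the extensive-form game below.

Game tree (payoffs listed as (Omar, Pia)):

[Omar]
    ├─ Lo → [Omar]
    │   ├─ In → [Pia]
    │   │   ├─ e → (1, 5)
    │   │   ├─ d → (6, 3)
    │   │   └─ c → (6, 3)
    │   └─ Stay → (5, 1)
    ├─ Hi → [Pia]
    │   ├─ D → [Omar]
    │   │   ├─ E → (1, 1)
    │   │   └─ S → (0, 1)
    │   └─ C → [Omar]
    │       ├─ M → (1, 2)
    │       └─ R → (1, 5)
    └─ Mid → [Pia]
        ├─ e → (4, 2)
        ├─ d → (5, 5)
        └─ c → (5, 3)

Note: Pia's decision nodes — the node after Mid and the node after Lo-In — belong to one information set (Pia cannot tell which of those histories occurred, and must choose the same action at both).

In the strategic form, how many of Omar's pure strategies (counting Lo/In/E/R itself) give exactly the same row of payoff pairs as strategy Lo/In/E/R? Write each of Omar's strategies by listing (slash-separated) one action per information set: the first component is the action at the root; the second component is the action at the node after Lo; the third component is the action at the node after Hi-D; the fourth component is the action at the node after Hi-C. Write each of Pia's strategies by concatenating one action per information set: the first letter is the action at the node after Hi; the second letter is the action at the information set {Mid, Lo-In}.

4

Row for Lo/In/E/R (columns De, Dd, Dc, Ce, Cd, Cc): (1,5) (6,3) (6,3) (1,5) (6,3) (6,3).
Under Lo/In/E/R, Omar's choice at the node after Hi-D and at the node after Hi-C can never be reached regardless of what Pia does, so varying those choices leaves every outcome unchanged.
Holding the reachable choices fixed and varying the unreachable ones freely already gives 2 × 2 = 4 equivalent strategies.
No other strategy reproduces this row, so those 4 are the full class: Lo/In/E/M, Lo/In/E/R, Lo/In/S/M, Lo/In/S/R.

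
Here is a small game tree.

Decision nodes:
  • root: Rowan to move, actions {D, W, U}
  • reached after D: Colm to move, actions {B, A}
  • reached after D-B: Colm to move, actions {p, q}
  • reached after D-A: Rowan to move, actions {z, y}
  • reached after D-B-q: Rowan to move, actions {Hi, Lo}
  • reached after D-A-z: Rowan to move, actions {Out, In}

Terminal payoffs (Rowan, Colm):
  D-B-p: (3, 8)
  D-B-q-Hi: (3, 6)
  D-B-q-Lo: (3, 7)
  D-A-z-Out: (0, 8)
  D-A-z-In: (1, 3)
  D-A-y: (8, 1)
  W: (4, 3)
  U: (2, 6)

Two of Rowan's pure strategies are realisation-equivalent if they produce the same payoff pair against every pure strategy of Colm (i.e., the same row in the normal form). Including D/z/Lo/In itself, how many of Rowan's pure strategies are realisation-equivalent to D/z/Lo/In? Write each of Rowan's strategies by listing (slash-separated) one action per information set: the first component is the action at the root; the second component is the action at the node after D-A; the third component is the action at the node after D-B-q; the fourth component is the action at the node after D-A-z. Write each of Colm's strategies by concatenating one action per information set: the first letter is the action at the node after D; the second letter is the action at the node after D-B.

Row for D/z/Lo/In (columns Bp, Bq, Ap, Aq): (3,8) (3,7) (1,3) (1,3).
Every one of Rowan's information sets is on the play path for some reply by Colm when Rowan follows D/z/Lo/In.
Changing the action at any of them therefore changes at least one column, so only D/z/Lo/In itself gives this row.

1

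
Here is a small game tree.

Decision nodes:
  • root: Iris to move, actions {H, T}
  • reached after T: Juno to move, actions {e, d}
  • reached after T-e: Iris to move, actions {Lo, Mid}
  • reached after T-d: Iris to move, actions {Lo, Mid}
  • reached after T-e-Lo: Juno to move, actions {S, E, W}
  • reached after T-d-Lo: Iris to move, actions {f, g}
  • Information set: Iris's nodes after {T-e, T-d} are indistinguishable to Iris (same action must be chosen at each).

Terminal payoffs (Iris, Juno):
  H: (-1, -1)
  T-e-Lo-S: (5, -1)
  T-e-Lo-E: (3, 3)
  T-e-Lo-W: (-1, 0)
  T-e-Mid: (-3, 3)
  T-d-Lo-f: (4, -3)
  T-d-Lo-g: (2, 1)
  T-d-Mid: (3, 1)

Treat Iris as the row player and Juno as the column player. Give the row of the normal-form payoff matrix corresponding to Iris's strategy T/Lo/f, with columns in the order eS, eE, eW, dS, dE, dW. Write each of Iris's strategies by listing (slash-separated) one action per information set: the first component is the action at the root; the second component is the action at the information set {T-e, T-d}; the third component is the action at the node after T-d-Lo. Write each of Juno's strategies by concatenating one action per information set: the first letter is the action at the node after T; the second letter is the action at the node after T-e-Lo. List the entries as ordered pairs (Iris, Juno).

(5,-1) (3,3) (-1,0) (4,-3) (4,-3) (4,-3)

vs eS: Iris plays T → Juno plays e at [T] → Iris plays Lo at [T-e] → Juno plays S at [T-e-Lo] → (5, -1)
vs eE: Iris plays T → Juno plays e at [T] → Iris plays Lo at [T-e] → Juno plays E at [T-e-Lo] → (3, 3)
vs eW: Iris plays T → Juno plays e at [T] → Iris plays Lo at [T-e] → Juno plays W at [T-e-Lo] → (-1, 0)
vs dS: Iris plays T → Juno plays d at [T] → Iris plays Lo at [T-d] → Iris plays f at [T-d-Lo] → (4, -3)
vs dE: Iris plays T → Juno plays d at [T] → Iris plays Lo at [T-d] → Iris plays f at [T-d-Lo] → (4, -3)
vs dW: Iris plays T → Juno plays d at [T] → Iris plays Lo at [T-d] → Iris plays f at [T-d-Lo] → (4, -3)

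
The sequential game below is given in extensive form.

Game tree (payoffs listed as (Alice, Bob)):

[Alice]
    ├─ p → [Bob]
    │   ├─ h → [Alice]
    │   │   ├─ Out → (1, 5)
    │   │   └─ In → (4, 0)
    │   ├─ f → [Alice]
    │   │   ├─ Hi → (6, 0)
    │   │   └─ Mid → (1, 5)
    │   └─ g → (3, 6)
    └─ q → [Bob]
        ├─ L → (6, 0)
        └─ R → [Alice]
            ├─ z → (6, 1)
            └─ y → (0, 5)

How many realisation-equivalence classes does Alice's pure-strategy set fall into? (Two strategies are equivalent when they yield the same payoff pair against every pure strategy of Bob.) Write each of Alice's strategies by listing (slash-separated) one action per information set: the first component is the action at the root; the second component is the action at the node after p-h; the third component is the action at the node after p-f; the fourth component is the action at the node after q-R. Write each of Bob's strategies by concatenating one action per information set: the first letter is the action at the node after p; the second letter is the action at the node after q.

6

Alice has 16 pure strategies: p/Out/Hi/z, p/Out/Hi/y, p/Out/Mid/z, p/Out/Mid/y, p/In/Hi/z, p/In/Hi/y, p/In/Mid/z, p/In/Mid/y, q/Out/Hi/z, q/Out/Hi/y, q/Out/Mid/z, q/Out/Mid/y, q/In/Hi/z, q/In/Hi/y, q/In/Mid/z, q/In/Mid/y. Columns: hL, hR, fL, fR, gL, gR.
{p/Out/Hi/z, p/Out/Hi/y} → row (1,5) (1,5) (6,0) (6,0) (3,6) (3,6)
{p/Out/Mid/z, p/Out/Mid/y} → row (1,5) (1,5) (1,5) (1,5) (3,6) (3,6)
{p/In/Hi/z, p/In/Hi/y} → row (4,0) (4,0) (6,0) (6,0) (3,6) (3,6)
{p/In/Mid/z, p/In/Mid/y} → row (4,0) (4,0) (1,5) (1,5) (3,6) (3,6)
{q/Out/Hi/z, q/Out/Mid/z, q/In/Hi/z, q/In/Mid/z} → row (6,0) (6,1) (6,0) (6,1) (6,0) (6,1)
{q/Out/Hi/y, q/Out/Mid/y, q/In/Hi/y, q/In/Mid/y} → row (6,0) (0,5) (6,0) (0,5) (6,0) (0,5)
That's 6 distinct rows out of 16 strategies.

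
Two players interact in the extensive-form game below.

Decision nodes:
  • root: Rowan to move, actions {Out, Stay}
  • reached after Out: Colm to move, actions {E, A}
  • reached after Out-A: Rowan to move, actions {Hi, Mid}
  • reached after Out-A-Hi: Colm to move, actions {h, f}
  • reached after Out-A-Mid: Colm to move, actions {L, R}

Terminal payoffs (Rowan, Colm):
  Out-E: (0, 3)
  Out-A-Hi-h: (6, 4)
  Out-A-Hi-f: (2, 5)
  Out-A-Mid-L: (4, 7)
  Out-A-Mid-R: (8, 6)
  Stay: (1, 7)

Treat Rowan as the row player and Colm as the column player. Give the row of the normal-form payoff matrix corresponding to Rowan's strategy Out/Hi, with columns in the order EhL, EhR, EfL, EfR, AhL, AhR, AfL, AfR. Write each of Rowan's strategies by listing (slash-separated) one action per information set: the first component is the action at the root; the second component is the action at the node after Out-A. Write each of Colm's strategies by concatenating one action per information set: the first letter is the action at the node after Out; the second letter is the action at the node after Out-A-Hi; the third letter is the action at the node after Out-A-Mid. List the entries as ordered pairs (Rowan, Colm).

(0,3) (0,3) (0,3) (0,3) (6,4) (6,4) (2,5) (2,5)

vs EhL: Rowan plays Out → Colm plays E at [Out] → (0, 3)
vs EhR: Rowan plays Out → Colm plays E at [Out] → (0, 3)
vs EfL: Rowan plays Out → Colm plays E at [Out] → (0, 3)
vs EfR: Rowan plays Out → Colm plays E at [Out] → (0, 3)
vs AhL: Rowan plays Out → Colm plays A at [Out] → Rowan plays Hi at [Out-A] → Colm plays h at [Out-A-Hi] → (6, 4)
vs AhR: Rowan plays Out → Colm plays A at [Out] → Rowan plays Hi at [Out-A] → Colm plays h at [Out-A-Hi] → (6, 4)
vs AfL: Rowan plays Out → Colm plays A at [Out] → Rowan plays Hi at [Out-A] → Colm plays f at [Out-A-Hi] → (2, 5)
vs AfR: Rowan plays Out → Colm plays A at [Out] → Rowan plays Hi at [Out-A] → Colm plays f at [Out-A-Hi] → (2, 5)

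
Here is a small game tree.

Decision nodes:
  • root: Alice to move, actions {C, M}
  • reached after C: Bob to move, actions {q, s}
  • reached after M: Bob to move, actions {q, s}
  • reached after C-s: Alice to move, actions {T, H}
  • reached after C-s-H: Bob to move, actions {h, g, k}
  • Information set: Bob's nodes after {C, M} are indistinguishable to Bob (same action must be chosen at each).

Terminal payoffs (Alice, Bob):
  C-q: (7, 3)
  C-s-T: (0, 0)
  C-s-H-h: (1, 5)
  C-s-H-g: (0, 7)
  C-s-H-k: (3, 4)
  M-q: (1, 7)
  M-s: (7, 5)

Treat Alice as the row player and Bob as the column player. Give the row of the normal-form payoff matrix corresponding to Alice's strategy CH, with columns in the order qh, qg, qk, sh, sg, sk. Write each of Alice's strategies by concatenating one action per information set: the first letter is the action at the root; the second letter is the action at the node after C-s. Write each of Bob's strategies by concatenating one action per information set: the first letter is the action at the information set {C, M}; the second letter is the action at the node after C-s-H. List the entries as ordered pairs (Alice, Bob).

vs qh: Alice plays C → Bob plays q at [C] → (7, 3)
vs qg: Alice plays C → Bob plays q at [C] → (7, 3)
vs qk: Alice plays C → Bob plays q at [C] → (7, 3)
vs sh: Alice plays C → Bob plays s at [C] → Alice plays H at [C-s] → Bob plays h at [C-s-H] → (1, 5)
vs sg: Alice plays C → Bob plays s at [C] → Alice plays H at [C-s] → Bob plays g at [C-s-H] → (0, 7)
vs sk: Alice plays C → Bob plays s at [C] → Alice plays H at [C-s] → Bob plays k at [C-s-H] → (3, 4)

(7,3) (7,3) (7,3) (1,5) (0,7) (3,4)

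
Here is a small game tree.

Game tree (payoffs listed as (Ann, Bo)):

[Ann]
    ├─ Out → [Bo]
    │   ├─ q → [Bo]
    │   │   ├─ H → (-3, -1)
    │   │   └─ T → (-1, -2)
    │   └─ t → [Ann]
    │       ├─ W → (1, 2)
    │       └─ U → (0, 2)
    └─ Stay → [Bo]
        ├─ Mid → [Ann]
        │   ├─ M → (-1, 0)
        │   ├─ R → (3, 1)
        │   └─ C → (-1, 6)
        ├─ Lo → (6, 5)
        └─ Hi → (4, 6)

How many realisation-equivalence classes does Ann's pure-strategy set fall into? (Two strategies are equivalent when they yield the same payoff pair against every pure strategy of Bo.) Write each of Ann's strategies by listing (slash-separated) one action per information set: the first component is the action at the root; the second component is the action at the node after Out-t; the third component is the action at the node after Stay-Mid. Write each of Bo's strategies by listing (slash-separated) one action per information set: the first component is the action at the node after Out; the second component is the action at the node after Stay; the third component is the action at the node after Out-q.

Ann has 12 pure strategies: Out/W/M, Out/W/R, Out/W/C, Out/U/M, Out/U/R, Out/U/C, Stay/W/M, Stay/W/R, Stay/W/C, Stay/U/M, Stay/U/R, Stay/U/C. Columns: q/Mid/H, q/Mid/T, q/Lo/H, q/Lo/T, q/Hi/H, q/Hi/T, t/Mid/H, t/Mid/T, t/Lo/H, t/Lo/T, t/Hi/H, t/Hi/T.
{Out/W/M, Out/W/R, Out/W/C} → row (-3,-1) (-1,-2) (-3,-1) (-1,-2) (-3,-1) (-1,-2) (1,2) (1,2) (1,2) (1,2) (1,2) (1,2)
{Out/U/M, Out/U/R, Out/U/C} → row (-3,-1) (-1,-2) (-3,-1) (-1,-2) (-3,-1) (-1,-2) (0,2) (0,2) (0,2) (0,2) (0,2) (0,2)
{Stay/W/M, Stay/U/M} → row (-1,0) (-1,0) (6,5) (6,5) (4,6) (4,6) (-1,0) (-1,0) (6,5) (6,5) (4,6) (4,6)
{Stay/W/R, Stay/U/R} → row (3,1) (3,1) (6,5) (6,5) (4,6) (4,6) (3,1) (3,1) (6,5) (6,5) (4,6) (4,6)
{Stay/W/C, Stay/U/C} → row (-1,6) (-1,6) (6,5) (6,5) (4,6) (4,6) (-1,6) (-1,6) (6,5) (6,5) (4,6) (4,6)
That's 5 distinct rows out of 12 strategies.

5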